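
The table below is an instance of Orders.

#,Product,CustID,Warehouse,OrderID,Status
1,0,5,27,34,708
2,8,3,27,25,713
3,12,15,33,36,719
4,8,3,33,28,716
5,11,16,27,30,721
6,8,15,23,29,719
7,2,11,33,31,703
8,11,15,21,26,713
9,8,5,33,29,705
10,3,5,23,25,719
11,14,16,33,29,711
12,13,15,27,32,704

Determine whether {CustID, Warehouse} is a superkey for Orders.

Yes

All 12 rows have distinct {CustID, Warehouse} values, so {CustID, Warehouse} → (all attributes) holds and {CustID, Warehouse} is a superkey.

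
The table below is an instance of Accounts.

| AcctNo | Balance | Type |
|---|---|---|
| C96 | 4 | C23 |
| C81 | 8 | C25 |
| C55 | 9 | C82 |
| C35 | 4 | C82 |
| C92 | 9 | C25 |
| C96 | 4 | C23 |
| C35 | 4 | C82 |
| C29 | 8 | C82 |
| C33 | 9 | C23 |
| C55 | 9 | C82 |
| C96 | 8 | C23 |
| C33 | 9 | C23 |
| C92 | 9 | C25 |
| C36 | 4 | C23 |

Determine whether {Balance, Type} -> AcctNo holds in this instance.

(Balance=4, Type=C23): 3 rows → AcctNo takes values {C96, C36} — violation
(Balance=8, Type=C25): 1 row → AcctNo = C81 ✓
(Balance=9, Type=C82): 2 rows → AcctNo = C55, C55 ✓
(Balance=4, Type=C82): 2 rows → AcctNo = C35, C35 ✓
(Balance=9, Type=C25): 2 rows → AcctNo = C92, C92 ✓
(Balance=8, Type=C82): 1 row → AcctNo = C29 ✓
(Balance=9, Type=C23): 2 rows → AcctNo = C33, C33 ✓
(Balance=8, Type=C23): 1 row → AcctNo = C96 ✓
Two rows agree on {Balance, Type} but differ on AcctNo, so {Balance, Type} -> AcctNo does not hold.

No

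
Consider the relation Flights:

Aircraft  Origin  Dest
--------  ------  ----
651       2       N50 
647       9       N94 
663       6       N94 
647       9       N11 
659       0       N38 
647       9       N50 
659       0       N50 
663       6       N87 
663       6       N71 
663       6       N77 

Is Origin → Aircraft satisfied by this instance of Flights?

Yes

Origin=2: 1 row → Aircraft = 651 ✓
Origin=9: 3 rows → Aircraft = 647, 647, 647 ✓
Origin=6: 4 rows → Aircraft = 663, 663, 663, 663 ✓
Origin=0: 2 rows → Aircraft = 659, 659 ✓
Every Origin value is associated with a single Aircraft value, so Origin → Aircraft holds.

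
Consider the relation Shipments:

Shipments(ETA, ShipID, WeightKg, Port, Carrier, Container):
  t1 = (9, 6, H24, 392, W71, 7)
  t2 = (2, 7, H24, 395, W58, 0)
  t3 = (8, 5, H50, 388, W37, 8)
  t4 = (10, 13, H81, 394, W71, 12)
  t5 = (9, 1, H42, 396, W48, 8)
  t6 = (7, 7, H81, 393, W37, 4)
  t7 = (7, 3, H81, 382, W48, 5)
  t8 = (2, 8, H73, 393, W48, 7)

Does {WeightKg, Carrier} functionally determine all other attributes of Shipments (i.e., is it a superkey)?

Yes

All 8 rows have distinct {WeightKg, Carrier} values, so {WeightKg, Carrier} → (all attributes) holds and {WeightKg, Carrier} is a superkey.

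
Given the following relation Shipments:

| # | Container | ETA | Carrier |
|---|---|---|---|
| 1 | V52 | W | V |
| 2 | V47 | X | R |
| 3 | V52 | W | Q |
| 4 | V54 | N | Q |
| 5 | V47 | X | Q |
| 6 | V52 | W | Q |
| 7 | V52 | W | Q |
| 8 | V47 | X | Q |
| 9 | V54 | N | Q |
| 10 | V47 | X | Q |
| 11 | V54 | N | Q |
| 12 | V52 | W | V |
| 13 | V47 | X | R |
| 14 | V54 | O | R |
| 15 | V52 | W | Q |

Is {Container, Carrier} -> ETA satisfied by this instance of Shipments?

Yes

(Container=V52, Carrier=V): rows 1, 12 → ETA = W, W ✓
(Container=V47, Carrier=R): rows 2, 13 → ETA = X, X ✓
(Container=V52, Carrier=Q): rows 3, 6, 7, 15 → ETA = W, W, W, W ✓
(Container=V54, Carrier=Q): rows 4, 9, 11 → ETA = N, N, N ✓
(Container=V47, Carrier=Q): rows 5, 8, 10 → ETA = X, X, X ✓
(Container=V54, Carrier=R): row 14 → ETA = O ✓
Every {Container, Carrier} value is associated with a single ETA value, so {Container, Carrier} -> ETA holds.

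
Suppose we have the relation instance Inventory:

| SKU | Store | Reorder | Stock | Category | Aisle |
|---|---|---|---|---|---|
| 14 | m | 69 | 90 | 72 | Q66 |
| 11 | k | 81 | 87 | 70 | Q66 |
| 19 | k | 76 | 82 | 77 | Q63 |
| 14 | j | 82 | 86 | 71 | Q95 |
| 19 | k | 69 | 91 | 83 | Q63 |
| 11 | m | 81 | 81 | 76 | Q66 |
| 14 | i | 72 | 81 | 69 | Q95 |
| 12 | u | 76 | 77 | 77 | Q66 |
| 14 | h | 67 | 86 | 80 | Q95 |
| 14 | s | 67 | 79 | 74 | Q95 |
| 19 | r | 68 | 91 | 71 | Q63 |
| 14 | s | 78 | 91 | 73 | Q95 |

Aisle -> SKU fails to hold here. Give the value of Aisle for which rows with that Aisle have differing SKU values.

Aisle=Q66: 4 rows → SKU takes values {14, 11, 12} — violation
Aisle=Q63: 3 rows → SKU = 19, 19, 19 ✓
Aisle=Q95: 5 rows → SKU = 14, 14, 14, 14, 14 ✓
The only Aisle value with inconsistent SKU is Aisle=Q66.

Q66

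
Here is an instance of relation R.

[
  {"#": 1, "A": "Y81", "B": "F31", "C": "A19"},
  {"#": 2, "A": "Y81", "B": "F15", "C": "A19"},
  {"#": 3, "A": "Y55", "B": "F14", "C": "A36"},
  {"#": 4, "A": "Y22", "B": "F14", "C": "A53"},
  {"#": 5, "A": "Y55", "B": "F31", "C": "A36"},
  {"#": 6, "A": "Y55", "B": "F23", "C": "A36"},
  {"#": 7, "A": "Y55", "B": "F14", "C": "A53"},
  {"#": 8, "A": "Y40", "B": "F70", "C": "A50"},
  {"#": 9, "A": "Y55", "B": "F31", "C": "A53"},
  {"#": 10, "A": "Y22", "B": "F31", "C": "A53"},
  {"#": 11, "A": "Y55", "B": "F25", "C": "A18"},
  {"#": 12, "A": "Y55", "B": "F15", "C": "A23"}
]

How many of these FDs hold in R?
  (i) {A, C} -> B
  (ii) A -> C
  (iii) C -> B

(i) {A, C} -> B: (A=Y81, C=A19): rows 1, 2 → B takes values {F31, F15} — violation; (A=Y55, C=A36): rows 3, 5, 6 → B takes values {F14, F31, F23} — violation; (A=Y22, C=A53): rows 4, 10 → B takes values {F14, F31} — violation; (A=Y55, C=A53): rows 7, 9 → B takes values {F14, F31} — violation — fails.
(ii) A -> C: A=Y55: rows 3, 5, 6, 7, 9, 11, 12 → C takes values {A36, A53, A18, A23} — violation — fails.
(iii) C -> B: C=A19: rows 1, 2 → B takes values {F31, F15} — violation; C=A36: rows 3, 5, 6 → B takes values {F14, F31, F23} — violation; C=A53: rows 4, 7, 9, 10 → B takes values {F14, F31} — violation — fails.
None of the 3 dependencies hold.

0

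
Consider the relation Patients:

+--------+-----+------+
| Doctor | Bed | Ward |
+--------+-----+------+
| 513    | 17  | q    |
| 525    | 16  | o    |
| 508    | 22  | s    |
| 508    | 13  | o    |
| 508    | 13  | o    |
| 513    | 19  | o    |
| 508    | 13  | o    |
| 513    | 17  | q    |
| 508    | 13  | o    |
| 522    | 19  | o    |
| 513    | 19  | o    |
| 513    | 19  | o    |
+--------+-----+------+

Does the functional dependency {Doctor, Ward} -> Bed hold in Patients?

(Doctor=513, Ward=q): 2 rows → Bed = 17, 17 ✓
(Doctor=525, Ward=o): 1 row → Bed = 16 ✓
(Doctor=508, Ward=s): 1 row → Bed = 22 ✓
(Doctor=508, Ward=o): 4 rows → Bed = 13, 13, 13, 13 ✓
(Doctor=513, Ward=o): 3 rows → Bed = 19, 19, 19 ✓
(Doctor=522, Ward=o): 1 row → Bed = 19 ✓
Every {Doctor, Ward} value is associated with a single Bed value, so {Doctor, Ward} -> Bed holds.

Yes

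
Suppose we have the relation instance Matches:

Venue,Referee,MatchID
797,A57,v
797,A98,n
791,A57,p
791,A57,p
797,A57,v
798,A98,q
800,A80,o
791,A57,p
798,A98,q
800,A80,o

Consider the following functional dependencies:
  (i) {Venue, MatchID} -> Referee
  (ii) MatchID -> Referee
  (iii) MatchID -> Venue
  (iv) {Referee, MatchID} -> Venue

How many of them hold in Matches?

4

(i) {Venue, MatchID} -> Referee: every LHS value maps to a single RHS value — holds.
(ii) MatchID -> Referee: every LHS value maps to a single RHS value — holds.
(iii) MatchID -> Venue: every LHS value maps to a single RHS value — holds.
(iv) {Referee, MatchID} -> Venue: every LHS value maps to a single RHS value — holds.
4 of the 4 dependencies hold.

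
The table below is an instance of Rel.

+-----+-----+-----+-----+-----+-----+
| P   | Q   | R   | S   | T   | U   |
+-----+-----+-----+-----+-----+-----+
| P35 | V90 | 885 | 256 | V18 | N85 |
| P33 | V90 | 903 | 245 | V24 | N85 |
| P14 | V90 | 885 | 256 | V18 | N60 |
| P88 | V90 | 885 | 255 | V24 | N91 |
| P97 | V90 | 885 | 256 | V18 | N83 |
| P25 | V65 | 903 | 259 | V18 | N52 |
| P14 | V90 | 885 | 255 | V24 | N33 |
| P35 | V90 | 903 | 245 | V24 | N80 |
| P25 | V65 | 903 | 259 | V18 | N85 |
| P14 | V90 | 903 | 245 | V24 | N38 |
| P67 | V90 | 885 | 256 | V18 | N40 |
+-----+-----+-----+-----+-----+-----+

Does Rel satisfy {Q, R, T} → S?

Yes

(Q=V90, R=885, T=V18): 4 rows → S = 256, 256, 256, 256 ✓
(Q=V90, R=903, T=V24): 3 rows → S = 245, 245, 245 ✓
(Q=V90, R=885, T=V24): 2 rows → S = 255, 255 ✓
(Q=V65, R=903, T=V18): 2 rows → S = 259, 259 ✓
Every {Q, R, T} value is associated with a single S value, so {Q, R, T} → S holds.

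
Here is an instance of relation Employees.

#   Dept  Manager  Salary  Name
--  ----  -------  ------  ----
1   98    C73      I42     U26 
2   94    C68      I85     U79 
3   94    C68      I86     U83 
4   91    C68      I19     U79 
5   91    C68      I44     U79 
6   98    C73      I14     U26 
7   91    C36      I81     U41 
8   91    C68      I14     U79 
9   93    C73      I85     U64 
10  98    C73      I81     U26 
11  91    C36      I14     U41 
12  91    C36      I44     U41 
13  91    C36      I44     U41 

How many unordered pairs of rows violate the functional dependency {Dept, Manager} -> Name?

1

(Dept=98, Manager=C73): all 3 rows agree on Name — 0 pairs.
(Dept=94, Manager=C68): violating pairs (2,3) — 1 pair.
(Dept=91, Manager=C68): all 3 rows agree on Name — 0 pairs.
(Dept=91, Manager=C36): all 4 rows agree on Name — 0 pairs.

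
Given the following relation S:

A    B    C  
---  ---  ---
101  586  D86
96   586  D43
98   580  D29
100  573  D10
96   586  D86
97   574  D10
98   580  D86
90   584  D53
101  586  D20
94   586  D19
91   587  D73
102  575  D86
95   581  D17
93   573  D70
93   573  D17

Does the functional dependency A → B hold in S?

Yes

A=101: 2 rows → B = 586, 586 ✓
A=96: 2 rows → B = 586, 586 ✓
A=98: 2 rows → B = 580, 580 ✓
A=100: 1 row → B = 573 ✓
A=97: 1 row → B = 574 ✓
A=90: 1 row → B = 584 ✓
A=94: 1 row → B = 586 ✓
A=91: 1 row → B = 587 ✓
A=102: 1 row → B = 575 ✓
A=95: 1 row → B = 581 ✓
A=93: 2 rows → B = 573, 573 ✓
Every A value is associated with a single B value, so A → B holds.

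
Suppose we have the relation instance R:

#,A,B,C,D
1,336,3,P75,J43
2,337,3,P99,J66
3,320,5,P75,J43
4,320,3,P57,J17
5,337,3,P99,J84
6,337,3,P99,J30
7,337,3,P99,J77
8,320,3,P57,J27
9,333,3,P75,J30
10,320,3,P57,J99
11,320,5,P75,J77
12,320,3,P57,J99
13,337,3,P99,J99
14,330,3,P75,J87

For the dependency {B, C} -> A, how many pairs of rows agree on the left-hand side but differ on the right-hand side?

3

(B=3, C=P75): violating pairs (1,9), (1,14), (9,14) — 3 pairs.
(B=3, C=P99): all 5 rows agree on A — 0 pairs.
(B=5, C=P75): all 2 rows agree on A — 0 pairs.
(B=3, C=P57): all 4 rows agree on A — 0 pairs.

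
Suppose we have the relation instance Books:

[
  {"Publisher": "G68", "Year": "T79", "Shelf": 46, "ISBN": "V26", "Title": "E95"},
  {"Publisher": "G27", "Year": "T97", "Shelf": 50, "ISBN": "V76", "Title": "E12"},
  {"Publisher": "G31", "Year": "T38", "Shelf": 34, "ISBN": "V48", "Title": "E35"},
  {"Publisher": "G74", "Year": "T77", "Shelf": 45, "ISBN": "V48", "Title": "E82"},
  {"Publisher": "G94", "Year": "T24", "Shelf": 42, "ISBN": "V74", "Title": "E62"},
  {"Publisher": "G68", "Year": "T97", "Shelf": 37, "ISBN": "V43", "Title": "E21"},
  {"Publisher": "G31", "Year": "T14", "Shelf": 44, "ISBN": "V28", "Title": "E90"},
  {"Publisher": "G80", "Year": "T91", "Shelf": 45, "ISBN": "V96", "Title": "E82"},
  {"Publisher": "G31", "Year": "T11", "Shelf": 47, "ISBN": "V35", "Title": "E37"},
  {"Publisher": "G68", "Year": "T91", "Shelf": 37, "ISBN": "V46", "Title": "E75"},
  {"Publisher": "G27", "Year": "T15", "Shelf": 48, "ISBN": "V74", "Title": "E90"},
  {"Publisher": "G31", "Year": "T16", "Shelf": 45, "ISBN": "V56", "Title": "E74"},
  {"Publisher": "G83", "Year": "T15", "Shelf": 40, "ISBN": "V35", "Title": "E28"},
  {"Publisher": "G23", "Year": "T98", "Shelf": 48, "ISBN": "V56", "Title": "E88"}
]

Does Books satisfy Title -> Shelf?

No

Title=E95: 1 row → Shelf = 46 ✓
Title=E12: 1 row → Shelf = 50 ✓
Title=E35: 1 row → Shelf = 34 ✓
Title=E82: 2 rows → Shelf = 45, 45 ✓
Title=E62: 1 row → Shelf = 42 ✓
Title=E21: 1 row → Shelf = 37 ✓
Title=E90: 2 rows → Shelf takes values {44, 48} — violation
Title=E37: 1 row → Shelf = 47 ✓
Title=E75: 1 row → Shelf = 37 ✓
Title=E74: 1 row → Shelf = 45 ✓
Title=E28: 1 row → Shelf = 40 ✓
Title=E88: 1 row → Shelf = 48 ✓
Two rows agree on Title but differ on Shelf, so Title -> Shelf does not hold.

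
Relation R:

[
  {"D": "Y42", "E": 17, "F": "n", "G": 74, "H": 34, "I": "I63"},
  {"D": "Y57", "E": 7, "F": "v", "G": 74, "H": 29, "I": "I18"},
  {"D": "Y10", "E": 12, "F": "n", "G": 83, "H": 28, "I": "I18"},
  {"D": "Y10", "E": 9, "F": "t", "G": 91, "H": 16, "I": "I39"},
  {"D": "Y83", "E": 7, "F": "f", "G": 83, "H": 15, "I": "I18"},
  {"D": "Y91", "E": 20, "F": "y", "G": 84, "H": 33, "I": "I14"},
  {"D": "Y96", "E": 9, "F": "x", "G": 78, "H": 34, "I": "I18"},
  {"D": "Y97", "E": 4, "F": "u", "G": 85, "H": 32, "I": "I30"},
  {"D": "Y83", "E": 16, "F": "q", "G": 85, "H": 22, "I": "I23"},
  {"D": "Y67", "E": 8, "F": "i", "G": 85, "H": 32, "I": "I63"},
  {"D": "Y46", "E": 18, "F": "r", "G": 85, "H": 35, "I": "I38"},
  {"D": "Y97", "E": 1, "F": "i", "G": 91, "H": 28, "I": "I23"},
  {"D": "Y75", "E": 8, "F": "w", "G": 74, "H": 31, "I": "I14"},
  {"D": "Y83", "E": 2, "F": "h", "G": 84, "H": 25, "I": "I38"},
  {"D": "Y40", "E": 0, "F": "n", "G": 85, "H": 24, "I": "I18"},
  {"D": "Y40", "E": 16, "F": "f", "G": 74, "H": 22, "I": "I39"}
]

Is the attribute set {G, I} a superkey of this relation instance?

No

Two distinct rows share (G=83, I=I18), so {G, I} does not determine every attribute — not a superkey.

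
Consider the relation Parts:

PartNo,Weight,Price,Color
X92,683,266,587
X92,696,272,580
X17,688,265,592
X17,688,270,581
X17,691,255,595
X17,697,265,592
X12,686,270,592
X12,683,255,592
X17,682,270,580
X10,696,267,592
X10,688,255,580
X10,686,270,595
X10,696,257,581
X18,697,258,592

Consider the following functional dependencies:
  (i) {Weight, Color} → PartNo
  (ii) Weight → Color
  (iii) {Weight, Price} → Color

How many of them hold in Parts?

(i) {Weight, Color} → PartNo: (Weight=697, Color=592): 2 rows → PartNo takes values {X17, X18} — violation — fails.
(ii) Weight → Color: Weight=683: 2 rows → Color takes values {587, 592} — violation; Weight=696: 3 rows → Color takes values {580, 592, 581} — violation; Weight=688: 3 rows → Color takes values {592, 581, 580} — violation; Weight=686: 2 rows → Color takes values {592, 595} — violation — fails.
(iii) {Weight, Price} → Color: (Weight=686, Price=270): 2 rows → Color takes values {592, 595} — violation — fails.
None of the 3 dependencies hold.

0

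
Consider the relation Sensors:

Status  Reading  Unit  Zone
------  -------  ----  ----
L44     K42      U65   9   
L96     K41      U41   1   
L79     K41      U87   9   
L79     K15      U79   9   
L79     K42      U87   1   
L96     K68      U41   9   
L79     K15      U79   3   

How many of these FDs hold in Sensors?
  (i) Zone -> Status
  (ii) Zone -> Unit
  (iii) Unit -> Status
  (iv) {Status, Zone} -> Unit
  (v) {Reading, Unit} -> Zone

1

(i) Zone -> Status: Zone=9: 4 rows → Status takes values {L44, L79, L96} — violation; Zone=1: 2 rows → Status takes values {L96, L79} — violation — fails.
(ii) Zone -> Unit: Zone=9: 4 rows → Unit takes values {U65, U87, U79, U41} — violation; Zone=1: 2 rows → Unit takes values {U41, U87} — violation — fails.
(iii) Unit -> Status: every LHS value maps to a single RHS value — holds.
(iv) {Status, Zone} -> Unit: (Status=L79, Zone=9): 2 rows → Unit takes values {U87, U79} — violation — fails.
(v) {Reading, Unit} -> Zone: (Reading=K15, Unit=U79): 2 rows → Zone takes values {9, 3} — violation — fails.
1 of the 5 dependencies holds.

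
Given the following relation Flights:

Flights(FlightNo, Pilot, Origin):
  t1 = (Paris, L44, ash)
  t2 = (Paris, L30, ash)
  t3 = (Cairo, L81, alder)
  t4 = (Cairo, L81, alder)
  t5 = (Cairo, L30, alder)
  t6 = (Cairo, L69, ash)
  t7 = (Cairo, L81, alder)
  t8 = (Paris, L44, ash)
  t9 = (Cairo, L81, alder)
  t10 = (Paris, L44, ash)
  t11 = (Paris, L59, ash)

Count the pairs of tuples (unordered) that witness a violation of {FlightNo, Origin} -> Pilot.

(FlightNo=Paris, Origin=ash): violating pairs (1,2), (1,11), (2,8), (2,10), (2,11), (8,11), (10,11) — 7 pairs.
(FlightNo=Cairo, Origin=alder): violating pairs (3,5), (4,5), (5,7), (5,9) — 4 pairs.

11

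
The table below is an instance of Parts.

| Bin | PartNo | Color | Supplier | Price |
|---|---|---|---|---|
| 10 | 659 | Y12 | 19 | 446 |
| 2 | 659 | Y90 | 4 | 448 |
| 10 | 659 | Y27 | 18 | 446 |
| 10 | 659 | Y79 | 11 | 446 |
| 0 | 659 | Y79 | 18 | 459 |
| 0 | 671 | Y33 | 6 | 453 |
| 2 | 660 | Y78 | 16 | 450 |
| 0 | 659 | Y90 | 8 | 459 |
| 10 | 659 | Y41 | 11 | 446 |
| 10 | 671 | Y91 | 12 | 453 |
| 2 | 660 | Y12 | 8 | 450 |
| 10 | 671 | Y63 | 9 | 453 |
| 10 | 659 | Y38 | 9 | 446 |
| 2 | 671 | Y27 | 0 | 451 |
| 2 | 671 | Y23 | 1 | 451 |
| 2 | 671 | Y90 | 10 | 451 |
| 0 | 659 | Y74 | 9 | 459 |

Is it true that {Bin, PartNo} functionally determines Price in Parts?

(Bin=10, PartNo=659): 5 rows → Price = 446, 446, 446, 446, 446 ✓
(Bin=2, PartNo=659): 1 row → Price = 448 ✓
(Bin=0, PartNo=659): 3 rows → Price = 459, 459, 459 ✓
(Bin=0, PartNo=671): 1 row → Price = 453 ✓
(Bin=2, PartNo=660): 2 rows → Price = 450, 450 ✓
(Bin=10, PartNo=671): 2 rows → Price = 453, 453 ✓
(Bin=2, PartNo=671): 3 rows → Price = 451, 451, 451 ✓
Every {Bin, PartNo} value is associated with a single Price value, so {Bin, PartNo} -> Price holds.

Yes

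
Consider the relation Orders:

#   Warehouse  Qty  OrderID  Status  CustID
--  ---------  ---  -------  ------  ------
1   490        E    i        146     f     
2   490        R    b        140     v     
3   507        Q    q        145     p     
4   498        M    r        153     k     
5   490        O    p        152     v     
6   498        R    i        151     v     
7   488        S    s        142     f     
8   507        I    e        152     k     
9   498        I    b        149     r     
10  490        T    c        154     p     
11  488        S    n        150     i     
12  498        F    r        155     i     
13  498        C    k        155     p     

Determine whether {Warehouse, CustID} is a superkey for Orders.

Rows 2 and 5 have the same {Warehouse, CustID} value (Warehouse=490, CustID=v) but are distinct tuples, so {Warehouse, CustID} does not determine every attribute — not a superkey.

No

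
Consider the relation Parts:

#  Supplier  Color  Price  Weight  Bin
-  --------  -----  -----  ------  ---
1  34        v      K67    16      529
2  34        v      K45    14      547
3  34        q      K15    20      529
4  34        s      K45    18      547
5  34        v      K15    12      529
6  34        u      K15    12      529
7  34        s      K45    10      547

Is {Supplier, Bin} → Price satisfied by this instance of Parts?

No

(Supplier=34, Bin=529): rows 1, 3, 5, 6 → Price takes values {K67, K15} — violation
(Supplier=34, Bin=547): rows 2, 4, 7 → Price = K45, K45, K45 ✓
Two rows agree on {Supplier, Bin} but differ on Price, so {Supplier, Bin} → Price does not hold.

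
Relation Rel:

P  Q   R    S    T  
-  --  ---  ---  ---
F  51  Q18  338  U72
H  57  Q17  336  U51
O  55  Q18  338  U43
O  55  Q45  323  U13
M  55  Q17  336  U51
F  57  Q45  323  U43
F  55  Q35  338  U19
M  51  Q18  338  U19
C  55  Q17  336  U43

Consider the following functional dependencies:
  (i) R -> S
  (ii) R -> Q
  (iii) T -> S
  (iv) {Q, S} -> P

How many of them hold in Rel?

1

(i) R -> S: every LHS value maps to a single RHS value — holds.
(ii) R -> Q: R=Q18: 3 rows → Q takes values {51, 55} — violation; R=Q17: 3 rows → Q takes values {57, 55} — violation; R=Q45: 2 rows → Q takes values {55, 57} — violation — fails.
(iii) T -> S: T=U43: 3 rows → S takes values {338, 323, 336} — violation — fails.
(iv) {Q, S} -> P: (Q=51, S=338): 2 rows → P takes values {F, M} — violation; (Q=55, S=338): 2 rows → P takes values {O, F} — violation; (Q=55, S=336): 2 rows → P takes values {M, C} — violation — fails.
1 of the 4 dependencies holds.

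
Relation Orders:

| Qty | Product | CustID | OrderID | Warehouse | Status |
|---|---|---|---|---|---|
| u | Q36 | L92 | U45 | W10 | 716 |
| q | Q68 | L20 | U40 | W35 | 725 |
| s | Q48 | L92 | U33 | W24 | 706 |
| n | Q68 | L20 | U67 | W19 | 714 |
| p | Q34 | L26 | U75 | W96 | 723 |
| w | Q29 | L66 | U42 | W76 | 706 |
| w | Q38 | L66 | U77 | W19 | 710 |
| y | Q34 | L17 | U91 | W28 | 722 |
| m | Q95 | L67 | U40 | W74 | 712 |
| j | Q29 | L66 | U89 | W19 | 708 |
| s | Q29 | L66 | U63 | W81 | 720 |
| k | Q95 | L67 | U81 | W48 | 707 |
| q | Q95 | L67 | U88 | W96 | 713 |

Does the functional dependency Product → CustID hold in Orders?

Product=Q36: 1 row → CustID = L92 ✓
Product=Q68: 2 rows → CustID = L20, L20 ✓
Product=Q48: 1 row → CustID = L92 ✓
Product=Q34: 2 rows → CustID takes values {L26, L17} — violation
Product=Q29: 3 rows → CustID = L66, L66, L66 ✓
Product=Q38: 1 row → CustID = L66 ✓
Product=Q95: 3 rows → CustID = L67, L67, L67 ✓
Two rows agree on Product but differ on CustID, so Product → CustID does not hold.

No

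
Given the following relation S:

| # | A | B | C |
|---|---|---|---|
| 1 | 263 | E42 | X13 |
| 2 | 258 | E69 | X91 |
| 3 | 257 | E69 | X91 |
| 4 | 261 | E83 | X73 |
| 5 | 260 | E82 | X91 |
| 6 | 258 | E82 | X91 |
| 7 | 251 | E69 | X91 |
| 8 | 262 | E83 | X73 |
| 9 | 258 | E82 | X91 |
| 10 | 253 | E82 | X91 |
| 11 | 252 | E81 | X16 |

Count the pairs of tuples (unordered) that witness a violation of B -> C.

0

B=E69: all 3 rows agree on C — 0 pairs.
B=E83: all 2 rows agree on C — 0 pairs.
B=E82: all 4 rows agree on C — 0 pairs.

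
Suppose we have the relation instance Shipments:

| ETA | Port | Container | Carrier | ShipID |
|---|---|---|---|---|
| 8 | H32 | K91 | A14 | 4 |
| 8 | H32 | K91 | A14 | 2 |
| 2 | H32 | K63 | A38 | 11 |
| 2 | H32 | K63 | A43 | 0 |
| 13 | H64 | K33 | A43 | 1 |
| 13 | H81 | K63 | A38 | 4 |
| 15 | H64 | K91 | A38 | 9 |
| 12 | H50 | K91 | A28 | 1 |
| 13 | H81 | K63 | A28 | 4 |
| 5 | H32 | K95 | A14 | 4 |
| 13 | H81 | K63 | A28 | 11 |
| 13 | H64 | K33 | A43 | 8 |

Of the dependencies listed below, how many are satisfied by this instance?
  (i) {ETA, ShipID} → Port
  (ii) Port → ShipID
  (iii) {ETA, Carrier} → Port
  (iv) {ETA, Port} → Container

3

(i) {ETA, ShipID} → Port: every LHS value maps to a single RHS value — holds.
(ii) Port → ShipID: Port=H32: 5 rows → ShipID takes values {4, 2, 11, 0} — violation; Port=H64: 3 rows → ShipID takes values {1, 9, 8} — violation; Port=H81: 3 rows → ShipID takes values {4, 11} — violation — fails.
(iii) {ETA, Carrier} → Port: every LHS value maps to a single RHS value — holds.
(iv) {ETA, Port} → Container: every LHS value maps to a single RHS value — holds.
3 of the 4 dependencies hold.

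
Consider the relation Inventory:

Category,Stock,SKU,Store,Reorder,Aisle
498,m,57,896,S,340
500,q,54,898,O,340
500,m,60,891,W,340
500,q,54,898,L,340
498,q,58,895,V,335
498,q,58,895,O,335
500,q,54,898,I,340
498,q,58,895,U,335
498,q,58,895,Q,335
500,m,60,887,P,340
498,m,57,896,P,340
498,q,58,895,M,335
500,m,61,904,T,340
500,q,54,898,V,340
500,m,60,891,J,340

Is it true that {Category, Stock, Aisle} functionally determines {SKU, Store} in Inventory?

No

(Category=498, Stock=m, Aisle=340): 2 rows → {SKU,Store} = (57, 896), (57, 896) ✓
(Category=500, Stock=q, Aisle=340): 4 rows → {SKU,Store} = (54, 898), (54, 898), (54, 898), (54, 898) ✓
(Category=500, Stock=m, Aisle=340): 4 rows → {SKU,Store} takes values {(60, 891), (60, 887), (61, 904)} — violation
(Category=498, Stock=q, Aisle=335): 5 rows → {SKU,Store} = (58, 895), (58, 895), (58, 895), (58, 895), (58, 895) ✓
Two rows agree on {Category, Stock, Aisle} but differ on {SKU, Store}, so {Category, Stock, Aisle} -> {SKU, Store} does not hold.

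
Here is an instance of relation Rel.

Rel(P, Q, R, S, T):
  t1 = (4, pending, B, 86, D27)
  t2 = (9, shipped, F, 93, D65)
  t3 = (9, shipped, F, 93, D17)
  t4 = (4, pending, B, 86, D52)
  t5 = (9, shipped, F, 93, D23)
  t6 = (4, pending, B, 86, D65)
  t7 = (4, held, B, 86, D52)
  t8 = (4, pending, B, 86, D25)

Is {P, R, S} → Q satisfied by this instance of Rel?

No

(P=4, R=B, S=86): rows 1, 4, 6, 7, 8 → Q takes values {pending, held} — violation
(P=9, R=F, S=93): rows 2, 3, 5 → Q = shipped, shipped, shipped ✓
Two rows agree on {P, R, S} but differ on Q, so {P, R, S} → Q does not hold.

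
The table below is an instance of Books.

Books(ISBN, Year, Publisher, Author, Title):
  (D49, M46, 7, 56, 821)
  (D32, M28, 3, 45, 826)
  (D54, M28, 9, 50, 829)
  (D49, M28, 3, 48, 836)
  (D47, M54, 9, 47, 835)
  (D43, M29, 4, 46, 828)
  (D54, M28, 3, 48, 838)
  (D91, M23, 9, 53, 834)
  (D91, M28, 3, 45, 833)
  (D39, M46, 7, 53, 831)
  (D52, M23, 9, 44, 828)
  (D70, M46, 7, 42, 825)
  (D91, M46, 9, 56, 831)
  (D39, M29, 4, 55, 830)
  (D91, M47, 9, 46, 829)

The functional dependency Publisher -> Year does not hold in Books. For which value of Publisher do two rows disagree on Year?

9

Publisher=7: 3 rows → Year = M46, M46, M46 ✓
Publisher=3: 4 rows → Year = M28, M28, M28, M28 ✓
Publisher=9: 6 rows → Year takes values {M28, M54, M23, M46, M47} — violation
Publisher=4: 2 rows → Year = M29, M29 ✓
The only Publisher value with inconsistent Year is Publisher=9.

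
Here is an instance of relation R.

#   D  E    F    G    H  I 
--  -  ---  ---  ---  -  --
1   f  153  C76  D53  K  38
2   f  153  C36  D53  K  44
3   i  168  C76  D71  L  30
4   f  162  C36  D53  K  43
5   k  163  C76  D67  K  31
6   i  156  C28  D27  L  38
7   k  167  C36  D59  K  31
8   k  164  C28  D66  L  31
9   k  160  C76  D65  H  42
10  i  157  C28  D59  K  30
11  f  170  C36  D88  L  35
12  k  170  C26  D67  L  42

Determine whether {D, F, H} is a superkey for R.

No

Rows 2 and 4 have the same {D, F, H} value (D=f, F=C36, H=K) but are distinct tuples, so {D, F, H} does not determine every attribute — not a superkey.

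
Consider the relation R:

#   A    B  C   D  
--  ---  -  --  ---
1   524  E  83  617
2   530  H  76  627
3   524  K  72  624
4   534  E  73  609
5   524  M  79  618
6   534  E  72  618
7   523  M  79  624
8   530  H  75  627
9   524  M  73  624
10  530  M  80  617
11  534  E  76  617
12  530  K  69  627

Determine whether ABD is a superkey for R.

No

Rows 2 and 8 have the same ABD value (A=530, B=H, D=627) but are distinct tuples, so ABD does not determine every attribute — not a superkey.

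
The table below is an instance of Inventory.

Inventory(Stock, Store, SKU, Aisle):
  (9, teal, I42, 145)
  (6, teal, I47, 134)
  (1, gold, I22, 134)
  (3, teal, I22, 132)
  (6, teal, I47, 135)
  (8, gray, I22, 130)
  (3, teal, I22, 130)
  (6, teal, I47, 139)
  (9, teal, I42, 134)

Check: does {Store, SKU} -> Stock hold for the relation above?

(Store=teal, SKU=I42): 2 rows → Stock = 9, 9 ✓
(Store=teal, SKU=I47): 3 rows → Stock = 6, 6, 6 ✓
(Store=gold, SKU=I22): 1 row → Stock = 1 ✓
(Store=teal, SKU=I22): 2 rows → Stock = 3, 3 ✓
(Store=gray, SKU=I22): 1 row → Stock = 8 ✓
Every {Store, SKU} value is associated with a single Stock value, so {Store, SKU} -> Stock holds.

Yes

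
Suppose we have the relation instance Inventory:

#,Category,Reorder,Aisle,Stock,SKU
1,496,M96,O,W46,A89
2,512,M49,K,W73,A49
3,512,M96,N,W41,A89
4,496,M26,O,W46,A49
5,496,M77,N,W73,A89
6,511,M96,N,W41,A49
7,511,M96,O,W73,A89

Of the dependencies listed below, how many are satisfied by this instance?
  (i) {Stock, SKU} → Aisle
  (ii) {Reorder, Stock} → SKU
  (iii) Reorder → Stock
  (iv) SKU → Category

(i) {Stock, SKU} → Aisle: (Stock=W73, SKU=A89): rows 5, 7 → Aisle takes values {N, O} — violation — fails.
(ii) {Reorder, Stock} → SKU: (Reorder=M96, Stock=W41): rows 3, 6 → SKU takes values {A89, A49} — violation — fails.
(iii) Reorder → Stock: Reorder=M96: rows 1, 3, 6, 7 → Stock takes values {W46, W41, W73} — violation — fails.
(iv) SKU → Category: SKU=A89: rows 1, 3, 5, 7 → Category takes values {496, 512, 511} — violation; SKU=A49: rows 2, 4, 6 → Category takes values {512, 496, 511} — violation — fails.
None of the 4 dependencies hold.

0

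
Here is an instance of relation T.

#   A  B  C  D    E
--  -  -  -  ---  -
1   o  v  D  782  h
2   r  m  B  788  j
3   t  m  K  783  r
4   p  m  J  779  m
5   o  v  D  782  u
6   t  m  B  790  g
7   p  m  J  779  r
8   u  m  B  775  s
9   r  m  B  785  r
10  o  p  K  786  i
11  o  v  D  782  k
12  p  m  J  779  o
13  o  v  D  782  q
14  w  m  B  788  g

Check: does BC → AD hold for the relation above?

No

(B=v, C=D): rows 1, 5, 11, 13 → {A,D} = (o, 782), (o, 782), (o, 782), (o, 782) ✓
(B=m, C=B): rows 2, 6, 8, 9, 14 → {A,D} takes values {(r, 788), (t, 790), (u, 775), (r, 785), (w, 788)} — violation
(B=m, C=K): row 3 → {A,D} = (t, 783) ✓
(B=m, C=J): rows 4, 7, 12 → {A,D} = (p, 779), (p, 779), (p, 779) ✓
(B=p, C=K): row 10 → {A,D} = (o, 786) ✓
Two rows agree on BC but differ on AD, so BC → AD does not hold.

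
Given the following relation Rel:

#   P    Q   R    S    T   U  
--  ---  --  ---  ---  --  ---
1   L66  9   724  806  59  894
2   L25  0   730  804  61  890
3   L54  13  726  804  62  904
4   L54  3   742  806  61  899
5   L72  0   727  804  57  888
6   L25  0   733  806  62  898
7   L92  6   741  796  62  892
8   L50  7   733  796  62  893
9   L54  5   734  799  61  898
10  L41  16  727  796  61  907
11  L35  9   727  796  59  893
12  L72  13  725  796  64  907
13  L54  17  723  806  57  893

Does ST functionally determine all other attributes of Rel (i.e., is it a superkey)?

No

Rows 7 and 8 have the same ST value (S=796, T=62) but are distinct tuples, so ST does not determine every attribute — not a superkey.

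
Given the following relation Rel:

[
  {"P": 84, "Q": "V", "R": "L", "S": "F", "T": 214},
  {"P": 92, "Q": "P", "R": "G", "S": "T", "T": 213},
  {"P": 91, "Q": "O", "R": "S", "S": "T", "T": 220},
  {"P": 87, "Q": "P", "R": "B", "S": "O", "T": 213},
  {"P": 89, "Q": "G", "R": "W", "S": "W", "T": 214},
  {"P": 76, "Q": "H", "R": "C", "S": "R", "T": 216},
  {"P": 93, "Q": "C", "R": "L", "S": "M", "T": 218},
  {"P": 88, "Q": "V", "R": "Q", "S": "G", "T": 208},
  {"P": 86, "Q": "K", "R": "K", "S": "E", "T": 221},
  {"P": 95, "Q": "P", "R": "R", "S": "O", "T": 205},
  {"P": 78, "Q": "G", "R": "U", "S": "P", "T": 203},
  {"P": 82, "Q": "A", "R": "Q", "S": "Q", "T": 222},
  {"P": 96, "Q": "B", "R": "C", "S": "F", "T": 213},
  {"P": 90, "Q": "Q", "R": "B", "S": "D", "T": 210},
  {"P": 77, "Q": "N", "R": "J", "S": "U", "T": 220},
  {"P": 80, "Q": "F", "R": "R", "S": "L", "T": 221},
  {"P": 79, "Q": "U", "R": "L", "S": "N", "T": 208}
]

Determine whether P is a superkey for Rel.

Yes

All 17 rows have distinct P values, so P → (all attributes) holds and P is a superkey.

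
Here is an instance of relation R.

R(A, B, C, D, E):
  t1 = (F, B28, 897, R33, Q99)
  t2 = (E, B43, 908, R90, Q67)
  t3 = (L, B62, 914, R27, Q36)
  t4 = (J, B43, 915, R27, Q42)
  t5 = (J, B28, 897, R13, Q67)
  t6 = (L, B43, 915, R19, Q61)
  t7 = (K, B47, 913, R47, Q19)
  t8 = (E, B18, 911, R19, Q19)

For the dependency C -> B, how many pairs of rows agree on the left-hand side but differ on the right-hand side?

0

C=897: all 2 rows agree on B — 0 pairs.
C=915: all 2 rows agree on B — 0 pairs.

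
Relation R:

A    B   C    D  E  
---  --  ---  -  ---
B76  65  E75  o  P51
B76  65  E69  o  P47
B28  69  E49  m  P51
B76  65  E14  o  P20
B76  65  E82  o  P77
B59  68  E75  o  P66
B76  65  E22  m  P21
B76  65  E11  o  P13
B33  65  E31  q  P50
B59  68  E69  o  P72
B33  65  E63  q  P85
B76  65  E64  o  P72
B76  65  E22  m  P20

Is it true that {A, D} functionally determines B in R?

Yes

(A=B76, D=o): 6 rows → B = 65, 65, 65, 65, 65, 65 ✓
(A=B28, D=m): 1 row → B = 69 ✓
(A=B59, D=o): 2 rows → B = 68, 68 ✓
(A=B76, D=m): 2 rows → B = 65, 65 ✓
(A=B33, D=q): 2 rows → B = 65, 65 ✓
Every {A, D} value is associated with a single B value, so {A, D} → B holds.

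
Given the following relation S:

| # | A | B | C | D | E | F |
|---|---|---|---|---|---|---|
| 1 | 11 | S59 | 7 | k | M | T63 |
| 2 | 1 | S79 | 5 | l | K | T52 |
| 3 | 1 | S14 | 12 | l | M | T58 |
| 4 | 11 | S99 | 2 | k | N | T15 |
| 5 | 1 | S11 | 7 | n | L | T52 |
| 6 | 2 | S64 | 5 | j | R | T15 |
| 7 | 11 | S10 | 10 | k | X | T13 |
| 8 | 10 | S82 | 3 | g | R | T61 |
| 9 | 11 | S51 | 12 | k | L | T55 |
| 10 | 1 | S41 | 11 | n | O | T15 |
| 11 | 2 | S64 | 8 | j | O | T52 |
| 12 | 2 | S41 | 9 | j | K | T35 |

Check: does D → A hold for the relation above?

D=k: rows 1, 4, 7, 9 → A = 11, 11, 11, 11 ✓
D=l: rows 2, 3 → A = 1, 1 ✓
D=n: rows 5, 10 → A = 1, 1 ✓
D=j: rows 6, 11, 12 → A = 2, 2, 2 ✓
D=g: row 8 → A = 10 ✓
Every D value is associated with a single A value, so D → A holds.

Yes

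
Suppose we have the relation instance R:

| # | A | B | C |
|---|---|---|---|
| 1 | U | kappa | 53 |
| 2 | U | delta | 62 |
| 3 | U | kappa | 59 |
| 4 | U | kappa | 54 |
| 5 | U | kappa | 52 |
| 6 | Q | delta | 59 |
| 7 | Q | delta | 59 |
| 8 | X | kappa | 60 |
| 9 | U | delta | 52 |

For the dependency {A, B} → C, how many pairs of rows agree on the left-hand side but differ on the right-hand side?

(A=U, B=kappa): violating pairs (1,3), (1,4), (1,5), (3,4), (3,5), (4,5) — 6 pairs.
(A=U, B=delta): violating pairs (2,9) — 1 pair.
(A=Q, B=delta): all 2 rows agree on C — 0 pairs.

7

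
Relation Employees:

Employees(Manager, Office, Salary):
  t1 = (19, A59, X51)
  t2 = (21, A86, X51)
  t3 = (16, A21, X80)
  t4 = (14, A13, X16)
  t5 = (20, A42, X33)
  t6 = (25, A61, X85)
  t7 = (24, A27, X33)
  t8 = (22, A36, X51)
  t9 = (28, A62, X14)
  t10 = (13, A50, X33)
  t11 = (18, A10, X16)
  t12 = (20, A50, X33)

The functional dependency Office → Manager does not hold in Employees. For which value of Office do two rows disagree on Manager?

Office=A59: row 1 → Manager = 19 ✓
Office=A86: row 2 → Manager = 21 ✓
Office=A21: row 3 → Manager = 16 ✓
Office=A13: row 4 → Manager = 14 ✓
Office=A42: row 5 → Manager = 20 ✓
Office=A61: row 6 → Manager = 25 ✓
Office=A27: row 7 → Manager = 24 ✓
Office=A36: row 8 → Manager = 22 ✓
Office=A62: row 9 → Manager = 28 ✓
Office=A50: rows 10, 12 → Manager takes values {13, 20} — violation
Office=A10: row 11 → Manager = 18 ✓
The only Office value with inconsistent Manager is Office=A50.

A50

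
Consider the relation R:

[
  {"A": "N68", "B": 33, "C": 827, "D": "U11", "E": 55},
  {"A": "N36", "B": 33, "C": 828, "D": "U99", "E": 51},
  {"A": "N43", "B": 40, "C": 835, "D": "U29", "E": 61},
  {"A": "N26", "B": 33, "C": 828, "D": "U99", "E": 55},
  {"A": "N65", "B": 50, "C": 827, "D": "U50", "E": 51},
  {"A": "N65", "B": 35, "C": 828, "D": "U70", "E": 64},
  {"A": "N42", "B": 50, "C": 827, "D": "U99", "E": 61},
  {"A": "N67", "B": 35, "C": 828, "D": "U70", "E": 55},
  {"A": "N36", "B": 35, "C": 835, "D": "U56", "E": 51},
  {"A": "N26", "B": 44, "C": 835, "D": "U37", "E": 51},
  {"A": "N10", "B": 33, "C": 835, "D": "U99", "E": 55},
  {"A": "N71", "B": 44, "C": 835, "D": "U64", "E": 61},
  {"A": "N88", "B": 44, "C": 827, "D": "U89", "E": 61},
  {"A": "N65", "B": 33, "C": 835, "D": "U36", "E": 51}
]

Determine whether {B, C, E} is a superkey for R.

All 14 rows have distinct {B, C, E} values, so {B, C, E} → (all attributes) holds and {B, C, E} is a superkey.

Yes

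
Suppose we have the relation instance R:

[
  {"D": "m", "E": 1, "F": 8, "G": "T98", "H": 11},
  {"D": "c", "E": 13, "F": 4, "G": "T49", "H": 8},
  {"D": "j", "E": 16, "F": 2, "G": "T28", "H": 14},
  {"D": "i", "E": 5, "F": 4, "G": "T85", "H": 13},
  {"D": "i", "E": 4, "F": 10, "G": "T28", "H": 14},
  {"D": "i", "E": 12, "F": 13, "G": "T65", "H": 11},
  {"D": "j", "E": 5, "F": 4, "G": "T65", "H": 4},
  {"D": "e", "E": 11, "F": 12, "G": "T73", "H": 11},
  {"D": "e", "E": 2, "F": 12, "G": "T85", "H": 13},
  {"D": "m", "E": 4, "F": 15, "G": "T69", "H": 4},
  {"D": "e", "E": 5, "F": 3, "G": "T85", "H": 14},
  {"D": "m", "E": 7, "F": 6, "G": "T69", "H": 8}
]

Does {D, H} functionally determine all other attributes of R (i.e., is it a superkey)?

All 12 rows have distinct {D, H} values, so {D, H} → (all attributes) holds and {D, H} is a superkey.

Yes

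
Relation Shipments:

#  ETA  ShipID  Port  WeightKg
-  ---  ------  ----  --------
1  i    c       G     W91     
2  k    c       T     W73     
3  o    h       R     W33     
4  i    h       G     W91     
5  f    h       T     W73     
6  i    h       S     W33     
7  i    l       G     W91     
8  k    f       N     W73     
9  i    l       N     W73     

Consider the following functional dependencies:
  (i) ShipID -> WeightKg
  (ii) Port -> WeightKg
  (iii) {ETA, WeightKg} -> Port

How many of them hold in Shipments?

(i) ShipID -> WeightKg: ShipID=c: rows 1, 2 → WeightKg takes values {W91, W73} — violation; ShipID=h: rows 3, 4, 5, 6 → WeightKg takes values {W33, W91, W73} — violation; ShipID=l: rows 7, 9 → WeightKg takes values {W91, W73} — violation — fails.
(ii) Port -> WeightKg: every LHS value maps to a single RHS value — holds.
(iii) {ETA, WeightKg} -> Port: (ETA=k, WeightKg=W73): rows 2, 8 → Port takes values {T, N} — violation — fails.
1 of the 3 dependencies holds.

1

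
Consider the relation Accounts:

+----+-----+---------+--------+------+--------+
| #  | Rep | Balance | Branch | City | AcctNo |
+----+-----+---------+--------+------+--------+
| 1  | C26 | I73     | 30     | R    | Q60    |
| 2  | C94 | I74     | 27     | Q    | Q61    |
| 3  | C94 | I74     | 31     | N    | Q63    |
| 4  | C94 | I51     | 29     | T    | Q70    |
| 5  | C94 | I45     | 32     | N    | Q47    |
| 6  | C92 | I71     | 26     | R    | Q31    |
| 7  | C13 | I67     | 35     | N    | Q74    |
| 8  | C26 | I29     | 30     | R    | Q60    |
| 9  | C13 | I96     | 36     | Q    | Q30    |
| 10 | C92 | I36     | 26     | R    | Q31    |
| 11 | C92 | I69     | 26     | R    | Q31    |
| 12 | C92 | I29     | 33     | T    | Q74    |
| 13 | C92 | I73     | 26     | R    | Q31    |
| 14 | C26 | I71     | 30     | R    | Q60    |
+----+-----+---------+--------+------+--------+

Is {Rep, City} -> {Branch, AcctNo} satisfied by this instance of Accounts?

No

(Rep=C26, City=R): rows 1, 8, 14 → {Branch,AcctNo} = (30, Q60), (30, Q60), (30, Q60) ✓
(Rep=C94, City=Q): row 2 → {Branch,AcctNo} = (27, Q61) ✓
(Rep=C94, City=N): rows 3, 5 → {Branch,AcctNo} takes values {(31, Q63), (32, Q47)} — violation
(Rep=C94, City=T): row 4 → {Branch,AcctNo} = (29, Q70) ✓
(Rep=C92, City=R): rows 6, 10, 11, 13 → {Branch,AcctNo} = (26, Q31), (26, Q31), (26, Q31), (26, Q31) ✓
(Rep=C13, City=N): row 7 → {Branch,AcctNo} = (35, Q74) ✓
(Rep=C13, City=Q): row 9 → {Branch,AcctNo} = (36, Q30) ✓
(Rep=C92, City=T): row 12 → {Branch,AcctNo} = (33, Q74) ✓
Two rows agree on {Rep, City} but differ on {Branch, AcctNo}, so {Rep, City} -> {Branch, AcctNo} does not hold.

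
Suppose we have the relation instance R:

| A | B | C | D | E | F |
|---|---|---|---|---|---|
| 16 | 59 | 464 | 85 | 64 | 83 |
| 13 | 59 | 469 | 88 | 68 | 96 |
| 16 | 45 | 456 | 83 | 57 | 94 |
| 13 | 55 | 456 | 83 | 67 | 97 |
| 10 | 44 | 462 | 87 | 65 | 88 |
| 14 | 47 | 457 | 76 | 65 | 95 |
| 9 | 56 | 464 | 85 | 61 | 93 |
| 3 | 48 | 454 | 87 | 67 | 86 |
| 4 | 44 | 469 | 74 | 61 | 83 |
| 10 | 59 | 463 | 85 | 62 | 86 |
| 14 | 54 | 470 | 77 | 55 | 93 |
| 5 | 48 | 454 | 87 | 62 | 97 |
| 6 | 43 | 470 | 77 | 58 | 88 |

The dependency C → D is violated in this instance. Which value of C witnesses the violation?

C=464: 2 rows → D = 85, 85 ✓
C=469: 2 rows → D takes values {88, 74} — violation
C=456: 2 rows → D = 83, 83 ✓
C=462: 1 row → D = 87 ✓
C=457: 1 row → D = 76 ✓
C=454: 2 rows → D = 87, 87 ✓
C=463: 1 row → D = 85 ✓
C=470: 2 rows → D = 77, 77 ✓
The only C value with inconsistent D is C=469.

469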